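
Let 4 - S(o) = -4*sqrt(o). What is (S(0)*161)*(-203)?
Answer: -130732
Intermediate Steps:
S(o) = 4 + 4*sqrt(o) (S(o) = 4 - (-4)*sqrt(o) = 4 + 4*sqrt(o))
(S(0)*161)*(-203) = ((4 + 4*sqrt(0))*161)*(-203) = ((4 + 4*0)*161)*(-203) = ((4 + 0)*161)*(-203) = (4*161)*(-203) = 644*(-203) = -130732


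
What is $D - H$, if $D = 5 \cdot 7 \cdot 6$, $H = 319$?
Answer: $-109$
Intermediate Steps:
$D = 210$ ($D = 35 \cdot 6 = 210$)
$D - H = 210 - 319 = -109$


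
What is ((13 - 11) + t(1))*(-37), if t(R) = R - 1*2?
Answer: -37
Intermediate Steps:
t(R) = -2 + R (t(R) = R - 2 = -2 + R)
((13 - 11) + t(1))*(-37) = ((13 - 11) + (-2 + 1))*(-37) = (2 - 1)*(-37) = 1*(-37) = -37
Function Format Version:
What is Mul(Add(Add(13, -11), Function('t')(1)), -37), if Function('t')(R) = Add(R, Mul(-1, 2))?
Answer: -37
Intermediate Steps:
Function('t')(R) = Add(-2, R) (Function('t')(R) = Add(R, -2) = Add(-2, R))
Mul(Add(Add(13, -11), Function('t')(1)), -37) = Mul(Add(Add(13, -11), Add(-2, 1)), -37) = Mul(Add(2, -1), -37) = Mul(1, -37) = -37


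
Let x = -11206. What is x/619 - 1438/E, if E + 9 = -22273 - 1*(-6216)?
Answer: -89572737/4972427 ≈ -18.014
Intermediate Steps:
E = -16066 (E = -9 + (-22273 - 1*(-6216)) = -9 + (-22273 + 6216) = -9 - 16057 = -16066)
x/619 - 1438/E = -11206/619 - 1438/(-16066) = -11206*1/619 - 1438*(-1/16066) = -11206/619 + 719/8033 = -89572737/4972427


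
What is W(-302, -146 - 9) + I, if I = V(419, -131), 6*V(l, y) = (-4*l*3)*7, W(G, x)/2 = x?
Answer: -6176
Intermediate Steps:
W(G, x) = 2*x
V(l, y) = -14*l (V(l, y) = ((-4*l*3)*7)/6 = (-12*l*7)/6 = (-84*l)/6 = -14*l)
I = -5866 (I = -14*419 = -5866)
W(-302, -146 - 9) + I = 2*(-146 - 9) - 5866 = 2*(-155) - 5866 = -310 - 5866 = -6176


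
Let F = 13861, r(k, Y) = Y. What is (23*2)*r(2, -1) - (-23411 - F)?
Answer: 37226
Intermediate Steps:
(23*2)*r(2, -1) - (-23411 - F) = (23*2)*(-1) - (-23411 - 1*13861) = 46*(-1) - (-23411 - 13861) = -46 - 1*(-37272) = -46 + 37272 = 37226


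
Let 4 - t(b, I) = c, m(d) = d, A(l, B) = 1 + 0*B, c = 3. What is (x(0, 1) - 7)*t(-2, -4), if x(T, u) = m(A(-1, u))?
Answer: -6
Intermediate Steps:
A(l, B) = 1 (A(l, B) = 1 + 0 = 1)
t(b, I) = 1 (t(b, I) = 4 - 1*3 = 4 - 3 = 1)
x(T, u) = 1
(x(0, 1) - 7)*t(-2, -4) = (1 - 7)*1 = -6*1 = -6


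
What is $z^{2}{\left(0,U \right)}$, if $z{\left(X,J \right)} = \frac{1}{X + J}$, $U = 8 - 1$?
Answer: $\frac{1}{49} \approx 0.020408$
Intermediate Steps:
$U = 7$
$z{\left(X,J \right)} = \frac{1}{J + X}$
$z^{2}{\left(0,U \right)} = \left(\frac{1}{7 + 0}\right)^{2} = \left(\frac{1}{7}\right)^{2} = \frac{1}{49}$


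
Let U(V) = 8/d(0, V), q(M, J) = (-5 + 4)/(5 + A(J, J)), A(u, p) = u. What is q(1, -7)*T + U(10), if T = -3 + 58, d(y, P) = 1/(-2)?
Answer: 23/2 ≈ 11.500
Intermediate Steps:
d(y, P) = -1/2
q(M, J) = -1/(5 + J) (q(M, J) = (-5 + 4)/(5 + J) = -1/(5 + J))
T = 55
U(V) = -16 (U(V) = 8/(-1/2) = 8*(-2) = -16)
q(1, -7)*T + U(10) = -1/(5 - 7)*55 - 16 = -1/(-2)*55 - 16 = -1*(-1/2)*55 - 16 = (1/2)*55 - 16 = 55/2 - 16 = 23/2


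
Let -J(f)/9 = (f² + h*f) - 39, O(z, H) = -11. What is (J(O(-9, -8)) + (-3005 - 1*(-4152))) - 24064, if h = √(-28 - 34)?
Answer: -23655 + 99*I*√62 ≈ -23655.0 + 779.53*I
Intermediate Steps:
h = I*√62 (h = √(-62) = I*√62 ≈ 7.874*I)
J(f) = 351 - 9*f² - 9*I*f*√62 (J(f) = -9*((f² + (I*√62)*f) - 39) = -9*((f² + I*f*√62) - 39) = -9*(-39 + f² + I*f*√62) = 351 - 9*f² - 9*I*f*√62)
(J(O(-9, -8)) + (-3005 - 1*(-4152))) - 24064 = ((351 - 9*(-11)² - 9*I*(-11)*√62) + (-3005 - 1*(-4152))) - 24064 = ((351 - 9*121 + 99*I*√62) + (-3005 + 4152)) - 24064 = ((351 - 1089 + 99*I*√62) + 1147) - 24064 = ((-738 + 99*I*√62) + 1147) - 24064 = (409 + 99*I*√62) - 24064 = -23655 + 99*I*√62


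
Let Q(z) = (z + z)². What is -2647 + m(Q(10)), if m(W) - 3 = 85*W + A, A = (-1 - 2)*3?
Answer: 31347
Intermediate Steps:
A = -9 (A = -3*3 = -9)
Q(z) = 4*z² (Q(z) = (2*z)² = 4*z²)
m(W) = -6 + 85*W (m(W) = 3 + (85*W - 9) = 3 + (-9 + 85*W) = -6 + 85*W)
-2647 + m(Q(10)) = -2647 + (-6 + 85*(4*10²)) = -2647 + (-6 + 85*(4*100)) = -2647 + (-6 + 85*400) = -2647 + (-6 + 34000) = -2647 + 33994 = 31347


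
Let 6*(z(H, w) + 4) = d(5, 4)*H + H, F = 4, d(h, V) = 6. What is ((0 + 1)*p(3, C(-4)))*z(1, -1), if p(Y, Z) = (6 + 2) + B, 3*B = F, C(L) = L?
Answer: -238/9 ≈ -26.444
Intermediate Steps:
B = 4/3 (B = (⅓)*4 = 4/3 ≈ 1.3333)
z(H, w) = -4 + 7*H/6 (z(H, w) = -4 + (6*H + H)/6 = -4 + (7*H)/6 = -4 + 7*H/6)
p(Y, Z) = 28/3 (p(Y, Z) = (6 + 2) + 4/3 = 8 + 4/3 = 28/3)
((0 + 1)*p(3, C(-4)))*z(1, -1) = ((0 + 1)*(28/3))*(-4 + (7/6)*1) = (1*(28/3))*(-4 + 7/6) = (28/3)*(-17/6) = -238/9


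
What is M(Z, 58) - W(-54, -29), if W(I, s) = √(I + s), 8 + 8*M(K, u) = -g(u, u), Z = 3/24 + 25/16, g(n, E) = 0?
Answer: -1 - I*√83 ≈ -1.0 - 9.1104*I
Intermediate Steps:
Z = 27/16 (Z = 3*(1/24) + 25*(1/16) = ⅛ + 25/16 = 27/16 ≈ 1.6875)
M(K, u) = -1 (M(K, u) = -1 + (-1*0)/8 = -1 + (⅛)*0 = -1 + 0 = -1)
M(Z, 58) - W(-54, -29) = -1 - √(-54 - 29) = -1 - √(-83) = -1 - I*√83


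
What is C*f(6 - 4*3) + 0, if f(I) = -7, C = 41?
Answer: -287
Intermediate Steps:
C*f(6 - 4*3) + 0 = 41*(-7) + 0 = -287 + 0 = -287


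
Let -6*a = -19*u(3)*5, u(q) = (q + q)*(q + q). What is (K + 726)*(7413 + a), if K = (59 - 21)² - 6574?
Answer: -35157132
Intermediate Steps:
u(q) = 4*q² (u(q) = (2*q)*(2*q) = 4*q²)
a = 570 (a = -(-76*3²)*5/6 = -(-76*9)*5/6 = -(-19*36)*5/6 = -(-114)*5 = -⅙*(-3420) = 570)
K = -5130 (K = 38² - 6574 = 1444 - 6574 = -5130)
(K + 726)*(7413 + a) = (-5130 + 726)*(7413 + 570) = -4404*7983 = -35157132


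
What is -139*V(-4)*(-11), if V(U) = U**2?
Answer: 24464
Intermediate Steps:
-139*V(-4)*(-11) = -139*(-4)**2*(-11) = -139*16*(-11) = -2224*(-11) = 24464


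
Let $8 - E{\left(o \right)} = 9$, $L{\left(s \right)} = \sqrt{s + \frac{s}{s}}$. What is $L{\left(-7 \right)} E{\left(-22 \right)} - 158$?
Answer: $-158 - i \sqrt{6} \approx -158.0 - 2.4495 i$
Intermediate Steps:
$L{\left(s \right)} = \sqrt{1 + s}$ ($L{\left(s \right)} = \sqrt{s + 1} = \sqrt{1 + s}$)
$E{\left(o \right)} = -1$ ($E{\left(o \right)} = 8 - 9 = -1$)
$L{\left(-7 \right)} E{\left(-22 \right)} - 158 = \sqrt{1 - 7} \left(-1\right) - 158 = \sqrt{-6} \left(-1\right) - 158 = i \sqrt{6} \left(-1\right) - 158 = - i \sqrt{6} - 158 = -158 - i \sqrt{6}$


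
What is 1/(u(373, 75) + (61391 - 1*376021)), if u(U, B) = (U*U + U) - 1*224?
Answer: -1/175352 ≈ -5.7028e-6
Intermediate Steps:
u(U, B) = -224 + U + U² (u(U, B) = (U² + U) - 224 = (U + U²) - 224 = -224 + U + U²)
1/(u(373, 75) + (61391 - 1*376021)) = 1/((-224 + 373 + 373²) + (61391 - 1*376021)) = 1/((-224 + 373 + 139129) + (61391 - 376021)) = 1/(139278 - 314630) = 1/(-175352) = -1/175352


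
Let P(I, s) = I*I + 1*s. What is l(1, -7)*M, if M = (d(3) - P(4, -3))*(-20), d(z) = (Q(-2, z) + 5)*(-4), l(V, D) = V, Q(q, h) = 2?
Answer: 820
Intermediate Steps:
P(I, s) = s + I² (P(I, s) = I² + s = s + I²)
d(z) = -28 (d(z) = (2 + 5)*(-4) = 7*(-4) = -28)
M = 820 (M = (-28 - (-3 + 4²))*(-20) = (-28 - (-3 + 16))*(-20) = (-28 - 1*13)*(-20) = (-28 - 13)*(-20) = -41*(-20) = 820)
l(1, -7)*M = 1*820 = 820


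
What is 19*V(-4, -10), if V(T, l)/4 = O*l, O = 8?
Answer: -6080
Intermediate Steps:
V(T, l) = 32*l (V(T, l) = 4*(8*l) = 32*l)
19*V(-4, -10) = 19*(32*(-10)) = 19*(-320) = -6080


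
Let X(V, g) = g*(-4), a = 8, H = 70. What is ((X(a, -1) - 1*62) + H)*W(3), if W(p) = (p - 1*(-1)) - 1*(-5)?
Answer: 108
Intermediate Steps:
X(V, g) = -4*g
W(p) = 6 + p (W(p) = (p + 1) + 5 = (1 + p) + 5 = 6 + p)
((X(a, -1) - 1*62) + H)*W(3) = ((-4*(-1) - 1*62) + 70)*(6 + 3) = ((4 - 62) + 70)*9 = (-58 + 70)*9 = 12*9 = 108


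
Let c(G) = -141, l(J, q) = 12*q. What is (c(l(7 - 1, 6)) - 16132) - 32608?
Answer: -48881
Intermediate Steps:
(c(l(7 - 1, 6)) - 16132) - 32608 = (-141 - 16132) - 32608 = -16273 - 32608 = -48881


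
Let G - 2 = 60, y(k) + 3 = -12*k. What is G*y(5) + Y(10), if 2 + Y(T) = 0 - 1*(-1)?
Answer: -3907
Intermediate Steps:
Y(T) = -1 (Y(T) = -2 + (0 - 1*(-1)) = -2 + (0 + 1) = -2 + 1 = -1)
y(k) = -3 - 12*k
G = 62 (G = 2 + 60 = 62)
G*y(5) + Y(10) = 62*(-3 - 12*5) - 1 = 62*(-3 - 60) - 1 = 62*(-63) - 1 = -3906 - 1 = -3907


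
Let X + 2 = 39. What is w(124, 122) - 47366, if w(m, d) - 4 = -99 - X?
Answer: -47498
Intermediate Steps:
X = 37 (X = -2 + 39 = 37)
w(m, d) = -132 (w(m, d) = 4 + (-99 - 1*37) = 4 + (-99 - 37) = 4 - 136 = -132)
w(124, 122) - 47366 = -132 - 47366 = -47498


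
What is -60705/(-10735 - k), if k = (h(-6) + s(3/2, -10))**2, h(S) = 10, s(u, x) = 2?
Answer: 60705/10879 ≈ 5.5800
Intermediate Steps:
k = 144 (k = (10 + 2)**2 = 12**2 = 144)
-60705/(-10735 - k) = -60705/(-10735 - 1*144) = -60705/(-10735 - 144) = -60705/(-10879) = -60705*(-1/10879) = 60705/10879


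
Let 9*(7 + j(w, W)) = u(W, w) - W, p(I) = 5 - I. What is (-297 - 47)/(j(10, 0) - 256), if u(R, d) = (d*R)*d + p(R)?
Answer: 1548/1181 ≈ 1.3108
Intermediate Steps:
u(R, d) = 5 - R + R*d² (u(R, d) = (d*R)*d + (5 - R) = (R*d)*d + (5 - R) = R*d² + (5 - R) = 5 - R + R*d²)
j(w, W) = -58/9 - 2*W/9 + W*w²/9 (j(w, W) = -7 + ((5 - W + W*w²) - W)/9 = -7 + (5 - 2*W + W*w²)/9 = -7 + (5/9 - 2*W/9 + W*w²/9) = -58/9 - 2*W/9 + W*w²/9)
(-297 - 47)/(j(10, 0) - 256) = (-297 - 47)/((-58/9 - 2/9*0 + (⅑)*0*10²) - 256) = -344/((-58/9 + 0 + (⅑)*0*100) - 256) = -344/((-58/9 + 0 + 0) - 256) = -344/(-58/9 - 256) = -344/(-2362/9) = -344*(-9/2362) = 1548/1181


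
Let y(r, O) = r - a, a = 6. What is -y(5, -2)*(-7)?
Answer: -7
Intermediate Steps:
y(r, O) = -6 + r (y(r, O) = r - 1*6 = r - 6 = -6 + r)
-y(5, -2)*(-7) = -(-6 + 5)*(-7) = -1*(-1)*(-7) = 1*(-7) = -7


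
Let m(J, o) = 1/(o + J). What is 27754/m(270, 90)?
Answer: 9991440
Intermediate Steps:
m(J, o) = 1/(J + o)
27754/m(270, 90) = 27754/(1/(270 + 90)) = 27754/(1/360) = 27754*360 = 9991440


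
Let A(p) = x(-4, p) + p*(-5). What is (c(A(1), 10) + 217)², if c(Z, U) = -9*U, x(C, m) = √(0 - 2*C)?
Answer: 16129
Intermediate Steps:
x(C, m) = √2*√(-C) (x(C, m) = √(-2*C) = √2*√(-C))
A(p) = -5*p + 2*√2 (A(p) = √2*√(-1*(-4)) + p*(-5) = √2*√4 - 5*p = √2*2 - 5*p = 2*√2 - 5*p = -5*p + 2*√2)
(c(A(1), 10) + 217)² = (-9*10 + 217)² = (-90 + 217)² = 127² = 16129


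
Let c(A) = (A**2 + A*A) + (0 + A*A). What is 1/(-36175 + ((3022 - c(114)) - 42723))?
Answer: -1/114864 ≈ -8.7059e-6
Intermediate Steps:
c(A) = 3*A**2 (c(A) = (A**2 + A**2) + (0 + A**2) = 2*A**2 + A**2 = 3*A**2)
1/(-36175 + ((3022 - c(114)) - 42723)) = 1/(-36175 + ((3022 - 3*114**2) - 42723)) = 1/(-36175 + ((3022 - 3*12996) - 42723)) = 1/(-36175 + ((3022 - 1*38988) - 42723)) = 1/(-36175 + ((3022 - 38988) - 42723)) = 1/(-36175 + (-35966 - 42723)) = 1/(-36175 - 78689) = 1/(-114864) = -1/114864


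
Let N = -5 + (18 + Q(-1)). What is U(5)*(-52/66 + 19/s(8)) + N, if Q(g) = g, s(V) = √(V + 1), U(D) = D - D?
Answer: 12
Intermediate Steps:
U(D) = 0
s(V) = √(1 + V)
N = 12 (N = -5 + (18 - 1) = -5 + 17 = 12)
U(5)*(-52/66 + 19/s(8)) + N = 0*(-52/66 + 19/(√(1 + 8))) + 12 = 0*(-52*1/66 + 19/(√9)) + 12 = 0*(-26/33 + 19/3) + 12 = 0*(61/11) + 12 = 0 + 12 = 12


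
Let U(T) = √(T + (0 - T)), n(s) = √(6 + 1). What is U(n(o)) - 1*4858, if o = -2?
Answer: -4858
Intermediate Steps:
n(s) = √7
U(T) = 0 (U(T) = √(T - T) = √0 = 0)
U(n(o)) - 1*4858 = 0 - 1*4858 = 0 - 4858 = -4858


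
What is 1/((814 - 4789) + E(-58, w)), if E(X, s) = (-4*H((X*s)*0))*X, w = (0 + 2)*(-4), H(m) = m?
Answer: -1/3975 ≈ -0.00025157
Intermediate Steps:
w = -8 (w = 2*(-4) = -8)
E(X, s) = 0 (E(X, s) = (-4*X*s*0)*X = (-4*0)*X = 0*X = 0)
1/((814 - 4789) + E(-58, w)) = 1/((814 - 4789) + 0) = 1/(-3975 + 0) = 1/(-3975) = -1/3975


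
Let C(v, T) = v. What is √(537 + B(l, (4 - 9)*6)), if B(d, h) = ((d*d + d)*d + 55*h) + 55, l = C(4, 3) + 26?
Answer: √26842 ≈ 163.84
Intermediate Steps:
l = 30 (l = 4 + 26 = 30)
B(d, h) = 55 + 55*h + d*(d + d²) (B(d, h) = ((d² + d)*d + 55*h) + 55 = ((d + d²)*d + 55*h) + 55 = (d*(d + d²) + 55*h) + 55 = (55*h + d*(d + d²)) + 55 = 55 + 55*h + d*(d + d²))
√(537 + B(l, (4 - 9)*6)) = √(537 + (55 + 30² + 30³ + 55*((4 - 9)*6))) = √(537 + (55 + 900 + 27000 + 55*(-5*6))) = √(537 + (55 + 900 + 27000 + 55*(-30))) = √(537 + (55 + 900 + 27000 - 1650)) = √(537 + 26305) = √26842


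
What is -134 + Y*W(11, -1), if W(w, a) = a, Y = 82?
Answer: -216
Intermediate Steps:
-134 + Y*W(11, -1) = -134 + 82*(-1) = -134 - 82 = -216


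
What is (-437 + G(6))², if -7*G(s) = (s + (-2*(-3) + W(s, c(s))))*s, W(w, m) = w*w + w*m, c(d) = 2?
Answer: 11689561/49 ≈ 2.3856e+5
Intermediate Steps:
W(w, m) = w² + m*w
G(s) = -s*(6 + s + s*(2 + s))/7 (G(s) = -(s + (-2*(-3) + s*(2 + s)))*s/7 = -(s + (6 + s*(2 + s)))*s/7 = -(6 + s + s*(2 + s))*s/7 = -s*(6 + s + s*(2 + s))/7)
(-437 + G(6))² = (-437 - ⅐*6*(6 + 6 + 6*(2 + 6)))² = (-437 - ⅐*6*(6 + 6 + 6*8))² = (-437 - ⅐*6*(6 + 6 + 48))² = (-437 - ⅐*6*60)² = (-437 - 360/7)² = (-3419/7)² = 11689561/49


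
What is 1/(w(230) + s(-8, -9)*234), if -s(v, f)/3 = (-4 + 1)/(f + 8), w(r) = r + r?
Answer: -1/1646 ≈ -0.00060753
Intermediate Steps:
w(r) = 2*r
s(v, f) = 9/(8 + f) (s(v, f) = -3*(-4 + 1)/(f + 8) = -(-9)/(8 + f) = 9/(8 + f))
1/(w(230) + s(-8, -9)*234) = 1/(2*230 + (9/(8 - 9))*234) = 1/(460 + (9/(-1))*234) = 1/(460 + (9*(-1))*234) = 1/(460 - 9*234) = 1/(460 - 2106) = 1/(-1646) = -1/1646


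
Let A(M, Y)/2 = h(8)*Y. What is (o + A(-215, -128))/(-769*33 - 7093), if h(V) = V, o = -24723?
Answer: 26771/32470 ≈ 0.82448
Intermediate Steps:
A(M, Y) = 16*Y (A(M, Y) = 2*(8*Y) = 16*Y)
(o + A(-215, -128))/(-769*33 - 7093) = (-24723 + 16*(-128))/(-769*33 - 7093) = (-24723 - 2048)/(-25377 - 7093) = -26771/(-32470) = -26771*(-1/32470) = 26771/32470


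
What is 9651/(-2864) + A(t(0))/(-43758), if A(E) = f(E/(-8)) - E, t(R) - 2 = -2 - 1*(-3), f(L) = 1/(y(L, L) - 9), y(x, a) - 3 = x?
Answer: -10768635127/3195734256 ≈ -3.3697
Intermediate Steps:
y(x, a) = 3 + x
f(L) = 1/(-6 + L) (f(L) = 1/((3 + L) - 9) = 1/(-6 + L))
t(R) = 3 (t(R) = 2 + (-2 - 1*(-3)) = 2 + (-2 + 3) = 2 + 1 = 3)
A(E) = 1/(-6 - E/8) - E (A(E) = 1/(-6 + E/(-8)) - E = 1/(-6 + E*(-⅛)) - E = 1/(-6 - E/8) - E)
9651/(-2864) + A(t(0))/(-43758) = 9651/(-2864) + ((-8 - 1*3*(48 + 3))/(48 + 3))/(-43758) = 9651*(-1/2864) + ((-8 - 1*3*51)/51)*(-1/43758) = -9651/2864 + ((-8 - 153)/51)*(-1/43758) = -9651/2864 + ((1/51)*(-161))*(-1/43758) = -9651/2864 - 161/51*(-1/43758) = -9651/2864 + 161/2231658 = -10768635127/3195734256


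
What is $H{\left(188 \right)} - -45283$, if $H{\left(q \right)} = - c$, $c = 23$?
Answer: $45260$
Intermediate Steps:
$H{\left(q \right)} = -23$ ($H{\left(q \right)} = \left(-1\right) 23 = -23$)
$H{\left(188 \right)} - -45283 = -23 - -45283 = -23 + 45283 = 45260$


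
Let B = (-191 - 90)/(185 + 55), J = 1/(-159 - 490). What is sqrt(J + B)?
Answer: I*sqrt(1777698615)/38940 ≈ 1.0828*I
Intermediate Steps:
J = -1/649 (J = 1/(-649) = -1/649 ≈ -0.0015408)
B = -281/240 ≈ -1.1708
sqrt(J + B) = sqrt(-1/649 - 281/240) = sqrt(-182609/155760) = I*sqrt(1777698615)/38940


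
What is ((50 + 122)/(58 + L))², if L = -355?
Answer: 29584/88209 ≈ 0.33539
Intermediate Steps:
((50 + 122)/(58 + L))² = ((50 + 122)/(58 - 355))² = (172/(-297))² = (172*(-1/297))² = (-172/297)² = 29584/88209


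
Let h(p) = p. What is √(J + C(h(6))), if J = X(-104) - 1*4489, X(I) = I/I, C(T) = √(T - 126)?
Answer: √(-4488 + 2*I*√30) ≈ 0.0818 + 66.993*I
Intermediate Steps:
C(T) = √(-126 + T)
X(I) = 1
J = -4488 (J = 1 - 1*4489 = 1 - 4489 = -4488)
√(J + C(h(6))) = √(-4488 + √(-126 + 6)) = √(-4488 + √(-120)) = √(-4488 + 2*I*√30)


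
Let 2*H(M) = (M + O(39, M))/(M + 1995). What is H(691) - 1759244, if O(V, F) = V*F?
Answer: -2362657782/1343 ≈ -1.7592e+6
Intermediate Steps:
O(V, F) = F*V
H(M) = 20*M/(1995 + M) (H(M) = ((M + M*39)/(M + 1995))/2 = ((M + 39*M)/(1995 + M))/2 = ((40*M)/(1995 + M))/2 = (40*M/(1995 + M))/2 = 20*M/(1995 + M))
H(691) - 1759244 = 20*691/(1995 + 691) - 1759244 = 20*691/2686 - 1759244 = 20*691*(1/2686) - 1759244 = 6910/1343 - 1759244 = -2362657782/1343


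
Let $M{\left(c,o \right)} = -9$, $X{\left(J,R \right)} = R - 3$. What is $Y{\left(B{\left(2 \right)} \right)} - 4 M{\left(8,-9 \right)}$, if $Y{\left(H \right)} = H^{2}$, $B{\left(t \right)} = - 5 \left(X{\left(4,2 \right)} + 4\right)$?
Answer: $261$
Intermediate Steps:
$X{\left(J,R \right)} = -3 + R$ ($X{\left(J,R \right)} = R - 3 = -3 + R$)
$B{\left(t \right)} = -15$ ($B{\left(t \right)} = - 5 \left(\left(-3 + 2\right) + 4\right) = - 5 \left(-1 + 4\right) = \left(-5\right) 3 = -15$)
$Y{\left(B{\left(2 \right)} \right)} - 4 M{\left(8,-9 \right)} = \left(-15\right)^{2} - -36 = 225 + 36 = 261$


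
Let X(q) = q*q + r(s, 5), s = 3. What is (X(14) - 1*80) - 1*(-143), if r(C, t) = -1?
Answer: 258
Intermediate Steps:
X(q) = -1 + q² (X(q) = q*q - 1 = q² - 1 = -1 + q²)
(X(14) - 1*80) - 1*(-143) = ((-1 + 14²) - 1*80) - 1*(-143) = ((-1 + 196) - 80) + 143 = (195 - 80) + 143 = 115 + 143 = 258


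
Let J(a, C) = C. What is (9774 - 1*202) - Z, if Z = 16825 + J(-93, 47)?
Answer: -7300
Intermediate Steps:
Z = 16872 (Z = 16825 + 47 = 16872)
(9774 - 1*202) - Z = (9774 - 1*202) - 1*16872 = (9774 - 202) - 16872 = 9572 - 16872 = -7300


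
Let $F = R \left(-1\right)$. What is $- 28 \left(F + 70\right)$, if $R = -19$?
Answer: $-2492$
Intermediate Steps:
$F = 19$ ($F = \left(-19\right) \left(-1\right) = 19$)
$- 28 \left(F + 70\right) = - 28 \left(19 + 70\right) = \left(-28\right) 89 = -2492$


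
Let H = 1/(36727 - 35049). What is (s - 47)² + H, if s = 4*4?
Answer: 1612559/1678 ≈ 961.00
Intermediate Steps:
s = 16
H = 1/1678 ≈ 0.00059595
(s - 47)² + H = (16 - 47)² + 1/1678 = (-31)² + 1/1678 = 961 + 1/1678 = 1612559/1678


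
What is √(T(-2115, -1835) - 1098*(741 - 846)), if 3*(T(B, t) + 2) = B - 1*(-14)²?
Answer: √1030659/3 ≈ 338.40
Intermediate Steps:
T(B, t) = -202/3 + B/3 (T(B, t) = -2 + (B - 1*(-14)²)/3 = -2 + (B - 1*196)/3 = -2 + (B - 196)/3 = -2 + (-196 + B)/3 = -2 + (-196/3 + B/3) = -202/3 + B/3)
√(T(-2115, -1835) - 1098*(741 - 846)) = √((-202/3 + (⅓)*(-2115)) - 1098*(741 - 846)) = √((-202/3 - 705) - 1098*(-105)) = √(-2317/3 + 115290) = √(343553/3) = √1030659/3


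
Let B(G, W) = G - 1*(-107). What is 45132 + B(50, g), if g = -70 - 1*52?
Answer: 45289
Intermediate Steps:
g = -122 (g = -70 - 52 = -122)
B(G, W) = 107 + G (B(G, W) = G + 107 = 107 + G)
45132 + B(50, g) = 45132 + (107 + 50) = 45132 + 157 = 45289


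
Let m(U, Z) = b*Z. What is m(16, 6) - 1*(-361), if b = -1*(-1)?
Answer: 367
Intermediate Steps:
b = 1
m(U, Z) = Z (m(U, Z) = 1*Z = Z)
m(16, 6) - 1*(-361) = 6 - 1*(-361) = 6 + 361 = 367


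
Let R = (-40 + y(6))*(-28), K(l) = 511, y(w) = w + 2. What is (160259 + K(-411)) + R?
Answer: 161666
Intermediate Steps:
y(w) = 2 + w
R = 896 (R = (-40 + (2 + 6))*(-28) = (-40 + 8)*(-28) = -32*(-28) = 896)
(160259 + K(-411)) + R = (160259 + 511) + 896 = 160770 + 896 = 161666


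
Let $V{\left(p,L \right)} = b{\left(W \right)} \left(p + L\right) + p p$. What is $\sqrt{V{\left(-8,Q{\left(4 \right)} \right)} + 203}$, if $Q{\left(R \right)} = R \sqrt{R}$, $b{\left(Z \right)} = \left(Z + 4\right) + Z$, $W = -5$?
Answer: $\sqrt{267} \approx 16.34$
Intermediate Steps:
$b{\left(Z \right)} = 4 + 2 Z$ ($b{\left(Z \right)} = \left(4 + Z\right) + Z = 4 + 2 Z$)
$Q{\left(R \right)} = R^{\frac{3}{2}}$
$V{\left(p,L \right)} = p^{2} - 6 L - 6 p$ ($V{\left(p,L \right)} = \left(4 + 2 \left(-5\right)\right) \left(p + L\right) + p p = \left(4 - 10\right) \left(L + p\right) + p^{2} = - 6 \left(L + p\right) + p^{2} = \left(- 6 L - 6 p\right) + p^{2} = p^{2} - 6 L - 6 p$)
$\sqrt{V{\left(-8,Q{\left(4 \right)} \right)} + 203} = \sqrt{\left(\left(-8\right)^{2} - 6 \cdot 4^{\frac{3}{2}} - -48\right) + 203} = \sqrt{\left(64 - 48 + 48\right) + 203} = \sqrt{64 + 203} = \sqrt{267}$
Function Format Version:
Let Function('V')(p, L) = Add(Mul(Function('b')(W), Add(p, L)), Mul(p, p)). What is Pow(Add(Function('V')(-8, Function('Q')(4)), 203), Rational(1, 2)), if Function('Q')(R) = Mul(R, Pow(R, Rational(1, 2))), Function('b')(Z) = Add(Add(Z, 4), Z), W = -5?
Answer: Pow(267, Rational(1, 2)) ≈ 16.340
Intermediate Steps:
Function('b')(Z) = Add(4, Mul(2, Z)) (Function('b')(Z) = Add(Add(4, Z), Z) = Add(4, Mul(2, Z)))
Function('Q')(R) = Pow(R, Rational(3, 2))
Function('V')(p, L) = Add(Pow(p, 2), Mul(-6, L), Mul(-6, p)) (Function('V')(p, L) = Add(Mul(Add(4, Mul(2, -5)), Add(p, L)), Mul(p, p)) = Add(Mul(Add(4, -10), Add(L, p)), Pow(p, 2)) = Add(Mul(-6, Add(L, p)), Pow(p, 2)) = Add(Add(Mul(-6, L), Mul(-6, p)), Pow(p, 2)) = Add(Pow(p, 2), Mul(-6, L), Mul(-6, p)))
Pow(Add(Function('V')(-8, Function('Q')(4)), 203), Rational(1, 2)) = Pow(Add(Add(Pow(-8, 2), Mul(-6, Pow(4, Rational(3, 2))), Mul(-6, -8)), 203), Rational(1, 2)) = Pow(Add(Add(64, Mul(-6, 8), 48), 203), Rational(1, 2)) = Pow(Add(Add(64, -48, 48), 203), Rational(1, 2)) = Pow(Add(64, 203), Rational(1, 2)) = Pow(267, Rational(1, 2))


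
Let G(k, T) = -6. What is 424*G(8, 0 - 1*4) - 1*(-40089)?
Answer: 37545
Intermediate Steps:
424*G(8, 0 - 1*4) - 1*(-40089) = 424*(-6) - 1*(-40089) = -2544 + 40089 = 37545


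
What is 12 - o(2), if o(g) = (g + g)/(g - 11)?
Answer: 112/9 ≈ 12.444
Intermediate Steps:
o(g) = 2*g/(-11 + g) (o(g) = (2*g)/(-11 + g) = 2*g/(-11 + g))
12 - o(2) = 12 - 2*2/(-11 + 2) = 12 - 2*2/(-9) = 12 - 2*2*(-1)/9 = 12 - 1*(-4/9) = 12 + 4/9 = 112/9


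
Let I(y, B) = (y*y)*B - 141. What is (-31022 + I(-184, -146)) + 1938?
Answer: -4972201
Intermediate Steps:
I(y, B) = -141 + B*y**2 (I(y, B) = y**2*B - 141 = B*y**2 - 141 = -141 + B*y**2)
(-31022 + I(-184, -146)) + 1938 = (-31022 + (-141 - 146*(-184)**2)) + 1938 = (-31022 + (-141 - 146*33856)) + 1938 = (-31022 + (-141 - 4942976)) + 1938 = (-31022 - 4943117) + 1938 = -4974139 + 1938 = -4972201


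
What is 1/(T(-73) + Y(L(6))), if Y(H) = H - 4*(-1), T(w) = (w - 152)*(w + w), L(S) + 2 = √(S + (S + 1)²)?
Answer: 32852/1079253849 - √55/1079253849 ≈ 3.0433e-5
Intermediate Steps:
L(S) = -2 + √(S + (1 + S)²) (L(S) = -2 + √(S + (S + 1)²) = -2 + √(S + (1 + S)²))
T(w) = 2*w*(-152 + w) (T(w) = (-152 + w)*(2*w) = 2*w*(-152 + w))
Y(H) = 4 + H (Y(H) = H + 4 = 4 + H)
1/(T(-73) + Y(L(6))) = 1/(2*(-73)*(-152 - 73) + (4 + (-2 + √(6 + (1 + 6)²)))) = 1/(2*(-73)*(-225) + (4 + (-2 + √(6 + 7²)))) = 1/(32850 + (4 + (-2 + √(6 + 49)))) = 1/(32850 + (4 + (-2 + √55))) = 1/(32850 + (2 + √55)) = 1/(32852 + √55)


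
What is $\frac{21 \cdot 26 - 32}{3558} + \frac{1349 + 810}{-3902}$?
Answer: $- \frac{2838047}{6941658} \approx -0.40884$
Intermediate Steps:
$\frac{21 \cdot 26 - 32}{3558} + \frac{1349 + 810}{-3902} = \left(546 - 32\right) \frac{1}{3558} + 2159 \left(- \frac{1}{3902}\right) = 514 \cdot \frac{1}{3558} - \frac{2159}{3902} = \frac{257}{1779} - \frac{2159}{3902} = - \frac{2838047}{6941658}$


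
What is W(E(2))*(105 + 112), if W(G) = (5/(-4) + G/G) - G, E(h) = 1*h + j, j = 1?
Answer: -2821/4 ≈ -705.25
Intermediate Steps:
E(h) = 1 + h (E(h) = 1*h + 1 = h + 1 = 1 + h)
W(G) = -1/4 - G (W(G) = (5*(-1/4) + 1) - G = (-5/4 + 1) - G = -1/4 - G)
W(E(2))*(105 + 112) = (-1/4 - (1 + 2))*(105 + 112) = (-1/4 - 1*3)*217 = (-1/4 - 3)*217 = -13/4*217 = -2821/4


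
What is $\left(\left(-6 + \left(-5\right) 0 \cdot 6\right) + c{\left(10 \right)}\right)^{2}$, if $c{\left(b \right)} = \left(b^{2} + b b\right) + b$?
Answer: $41616$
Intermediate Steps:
$c{\left(b \right)} = b + 2 b^{2}$ ($c{\left(b \right)} = \left(b^{2} + b^{2}\right) + b = 2 b^{2} + b = b + 2 b^{2}$)
$\left(\left(-6 + \left(-5\right) 0 \cdot 6\right) + c{\left(10 \right)}\right)^{2} = \left(\left(-6 + \left(-5\right) 0 \cdot 6\right) + 10 \left(1 + 2 \cdot 10\right)\right)^{2} = \left(\left(-6 + 0 \cdot 6\right) + 10 \left(1 + 20\right)\right)^{2} = \left(\left(-6 + 0\right) + 10 \cdot 21\right)^{2} = \left(-6 + 210\right)^{2} = 204^{2} = 41616$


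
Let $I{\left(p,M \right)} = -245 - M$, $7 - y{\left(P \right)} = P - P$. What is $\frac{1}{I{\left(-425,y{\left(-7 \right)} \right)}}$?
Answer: $- \frac{1}{252} \approx -0.0039683$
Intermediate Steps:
$y{\left(P \right)} = 7$ ($y{\left(P \right)} = 7 - \left(P - P\right) = 7 - 0 = 7 + 0 = 7$)
$\frac{1}{I{\left(-425,y{\left(-7 \right)} \right)}} = \frac{1}{-245 - 7} = \frac{1}{-252} = - \frac{1}{252}$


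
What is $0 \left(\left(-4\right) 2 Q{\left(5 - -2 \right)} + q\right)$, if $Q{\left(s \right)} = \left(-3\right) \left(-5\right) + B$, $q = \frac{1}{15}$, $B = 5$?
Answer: $0$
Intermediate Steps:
$q = \frac{1}{15} \approx 0.066667$
$Q{\left(s \right)} = 20$ ($Q{\left(s \right)} = \left(-3\right) \left(-5\right) + 5 = 15 + 5 = 20$)
$0 \left(\left(-4\right) 2 Q{\left(5 - -2 \right)} + q\right) = 0 \left(\left(-4\right) 2 \cdot 20 + \frac{1}{15}\right) = 0 \left(\left(-8\right) 20 + \frac{1}{15}\right) = 0 \left(-160 + \frac{1}{15}\right) = 0 \left(- \frac{2399}{15}\right) = 0$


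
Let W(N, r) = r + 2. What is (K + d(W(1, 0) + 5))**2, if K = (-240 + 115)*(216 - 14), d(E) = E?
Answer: 637209049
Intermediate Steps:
W(N, r) = 2 + r
K = -25250 (K = -125*202 = -25250)
(K + d(W(1, 0) + 5))**2 = (-25250 + ((2 + 0) + 5))**2 = (-25250 + (2 + 5))**2 = (-25250 + 7)**2 = (-25243)**2 = 637209049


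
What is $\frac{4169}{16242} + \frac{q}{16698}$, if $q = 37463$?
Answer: $\frac{18835778}{7533581} \approx 2.5002$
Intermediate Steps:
$\frac{4169}{16242} + \frac{q}{16698} = \frac{4169}{16242} + \frac{37463}{16698} = \frac{18835778}{7533581}$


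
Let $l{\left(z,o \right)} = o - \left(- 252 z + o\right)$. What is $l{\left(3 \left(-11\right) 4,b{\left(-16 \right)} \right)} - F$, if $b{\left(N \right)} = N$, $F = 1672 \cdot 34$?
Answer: $-90112$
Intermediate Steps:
$F = 56848$
$l{\left(z,o \right)} = 252 z$ ($l{\left(z,o \right)} = o - \left(o - 252 z\right) = 252 z$)
$l{\left(3 \left(-11\right) 4,b{\left(-16 \right)} \right)} - F = 252 \cdot 3 \left(-11\right) 4 - 56848 = 252 \left(\left(-33\right) 4\right) - 56848 = 252 \left(-132\right) - 56848 = -33264 - 56848 = -90112$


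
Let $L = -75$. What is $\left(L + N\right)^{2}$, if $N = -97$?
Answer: $29584$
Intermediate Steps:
$\left(L + N\right)^{2} = \left(-75 - 97\right)^{2} = \left(-172\right)^{2} = 29584$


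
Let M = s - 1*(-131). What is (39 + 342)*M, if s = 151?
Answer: 107442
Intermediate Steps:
M = 282 (M = 151 - 1*(-131) = 151 + 131 = 282)
(39 + 342)*M = (39 + 342)*282 = 381*282 = 107442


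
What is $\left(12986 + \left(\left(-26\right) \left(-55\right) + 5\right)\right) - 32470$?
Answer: $-18049$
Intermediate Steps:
$\left(12986 + \left(\left(-26\right) \left(-55\right) + 5\right)\right) - 32470 = \left(12986 + \left(1430 + 5\right)\right) - 32470 = \left(12986 + 1435\right) - 32470 = 14421 - 32470 = -18049$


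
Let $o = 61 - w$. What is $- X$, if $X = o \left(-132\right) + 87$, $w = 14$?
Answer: $6117$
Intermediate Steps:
$o = 47$ ($o = 61 - 14 = 47$)
$X = -6117$ ($X = 47 \left(-132\right) + 87 = -6204 + 87 = -6117$)
$- X = \left(-1\right) \left(-6117\right) = 6117$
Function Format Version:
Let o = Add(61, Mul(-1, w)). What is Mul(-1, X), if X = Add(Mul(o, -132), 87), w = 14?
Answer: 6117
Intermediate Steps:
o = 47 (o = Add(61, Mul(-1, 14)) = Add(61, -14) = 47)
X = -6117 (X = Add(Mul(47, -132), 87) = Add(-6204, 87) = -6117)
Mul(-1, X) = Mul(-1, -6117) = 6117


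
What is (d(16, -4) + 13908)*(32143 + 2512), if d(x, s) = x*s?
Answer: 479763820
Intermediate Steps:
d(x, s) = s*x
(d(16, -4) + 13908)*(32143 + 2512) = (-4*16 + 13908)*(32143 + 2512) = (-64 + 13908)*34655 = 13844*34655 = 479763820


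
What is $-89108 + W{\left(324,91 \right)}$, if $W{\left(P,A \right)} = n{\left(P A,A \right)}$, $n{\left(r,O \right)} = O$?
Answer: $-89017$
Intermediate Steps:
$W{\left(P,A \right)} = A$
$-89108 + W{\left(324,91 \right)} = -89108 + 91 = -89017$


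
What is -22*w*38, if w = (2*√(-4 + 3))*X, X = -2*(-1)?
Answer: -3344*I ≈ -3344.0*I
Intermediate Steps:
X = 2
w = 4*I (w = (2*√(-4 + 3))*2 = (2*√(-1))*2 = (2*I)*2 = 4*I ≈ 4.0*I)
-22*w*38 = -88*I*38 = -3344*I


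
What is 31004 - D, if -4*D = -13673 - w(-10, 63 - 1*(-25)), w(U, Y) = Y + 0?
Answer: 110255/4 ≈ 27564.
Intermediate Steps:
w(U, Y) = Y
D = 13761/4 (D = -(-13673 - (63 - 1*(-25)))/4 = -(-13673 - (63 + 25))/4 = -(-13673 - 1*88)/4 = -(-13673 - 88)/4 = -1/4*(-13761) = 13761/4 ≈ 3440.3)
31004 - D = 31004 - 1*13761/4 = 31004 - 13761/4 = 110255/4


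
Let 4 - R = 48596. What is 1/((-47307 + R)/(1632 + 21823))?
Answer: -23455/95899 ≈ -0.24458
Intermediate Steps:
R = -48592 (R = 4 - 1*48596 = 4 - 48596 = -48592)
1/((-47307 + R)/(1632 + 21823)) = 1/((-47307 - 48592)/(1632 + 21823)) = 1/(-95899/23455) = -23455/95899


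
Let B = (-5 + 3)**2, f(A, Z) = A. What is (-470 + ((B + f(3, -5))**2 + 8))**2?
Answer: 170569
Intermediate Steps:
B = 4 (B = (-2)**2 = 4)
(-470 + ((B + f(3, -5))**2 + 8))**2 = (-470 + ((4 + 3)**2 + 8))**2 = (-470 + (7**2 + 8))**2 = (-470 + (49 + 8))**2 = (-470 + 57)**2 = (-413)**2 = 170569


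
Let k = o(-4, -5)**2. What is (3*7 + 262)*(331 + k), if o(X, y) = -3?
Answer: 96220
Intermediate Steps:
k = 9 (k = (-3)**2 = 9)
(3*7 + 262)*(331 + k) = (3*7 + 262)*(331 + 9) = (21 + 262)*340 = 283*340 = 96220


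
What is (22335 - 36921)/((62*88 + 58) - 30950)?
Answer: 7293/12718 ≈ 0.57344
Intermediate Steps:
(22335 - 36921)/((62*88 + 58) - 30950) = -14586/((5456 + 58) - 30950) = -14586/(5514 - 30950) = -14586/(-25436) = -14586*(-1/25436) = 7293/12718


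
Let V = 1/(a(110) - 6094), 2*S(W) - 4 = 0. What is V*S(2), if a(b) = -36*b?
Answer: -1/5027 ≈ -0.00019893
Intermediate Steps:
S(W) = 2 (S(W) = 2 + (1/2)*0 = 2 + 0 = 2)
V = -1/10054 (V = 1/(-36*110 - 6094) = 1/(-3960 - 6094) = 1/(-10054) = -1/10054 ≈ -9.9463e-5)
V*S(2) = -1/10054*2 = -1/5027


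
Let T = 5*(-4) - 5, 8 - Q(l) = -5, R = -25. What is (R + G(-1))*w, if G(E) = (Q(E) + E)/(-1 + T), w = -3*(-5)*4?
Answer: -19860/13 ≈ -1527.7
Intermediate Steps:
Q(l) = 13 (Q(l) = 8 - 1*(-5) = 8 + 5 = 13)
T = -25 (T = -20 - 5 = -25)
w = 60 (w = 15*4 = 60)
G(E) = -½ - E/26 (G(E) = (13 + E)/(-1 - 25) = (13 + E)/(-26) = (13 + E)*(-1/26) = -½ - E/26)
(R + G(-1))*w = (-25 + (-½ - 1/26*(-1)))*60 = (-25 + (-½ + 1/26))*60 = (-25 - 6/13)*60 = -331/13*60 = -19860/13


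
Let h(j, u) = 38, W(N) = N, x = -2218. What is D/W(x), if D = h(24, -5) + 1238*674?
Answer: -417225/1109 ≈ -376.22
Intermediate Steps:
D = 834450 (D = 38 + 1238*674 = 38 + 834412 = 834450)
D/W(x) = 834450/(-2218) = 834450*(-1/2218) = -417225/1109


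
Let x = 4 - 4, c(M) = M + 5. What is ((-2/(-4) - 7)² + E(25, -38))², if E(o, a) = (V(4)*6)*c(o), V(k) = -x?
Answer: 28561/16 ≈ 1785.1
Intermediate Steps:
c(M) = 5 + M
x = 0
V(k) = 0 (V(k) = -1*0 = 0)
E(o, a) = 0 (E(o, a) = (0*6)*(5 + o) = 0*(5 + o) = 0)
((-2/(-4) - 7)² + E(25, -38))² = ((-2/(-4) - 7)² + 0)² = ((-2*(-¼) - 7)² + 0)² = ((½ - 7)² + 0)² = ((-13/2)² + 0)² = (169/4 + 0)² = (169/4)² = 28561/16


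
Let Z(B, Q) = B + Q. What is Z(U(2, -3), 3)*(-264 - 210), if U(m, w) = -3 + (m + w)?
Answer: 474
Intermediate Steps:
U(m, w) = -3 + m + w
Z(U(2, -3), 3)*(-264 - 210) = ((-3 + 2 - 3) + 3)*(-264 - 210) = (-4 + 3)*(-474) = -1*(-474) = 474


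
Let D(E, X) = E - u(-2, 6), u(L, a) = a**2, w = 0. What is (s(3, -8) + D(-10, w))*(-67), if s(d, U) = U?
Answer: 3618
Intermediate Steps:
D(E, X) = -36 + E (D(E, X) = E - 1*6**2 = E - 1*36 = E - 36 = -36 + E)
(s(3, -8) + D(-10, w))*(-67) = (-8 + (-36 - 10))*(-67) = (-8 - 46)*(-67) = -54*(-67) = 3618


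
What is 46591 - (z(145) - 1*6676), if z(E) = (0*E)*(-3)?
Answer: 53267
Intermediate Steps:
z(E) = 0 (z(E) = 0*(-3) = 0)
46591 - (z(145) - 1*6676) = 46591 - (0 - 1*6676) = 46591 - (0 - 6676) = 46591 - 1*(-6676) = 46591 + 6676 = 53267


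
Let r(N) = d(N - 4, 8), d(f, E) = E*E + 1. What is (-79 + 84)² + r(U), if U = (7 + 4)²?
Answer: 90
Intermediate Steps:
U = 121 (U = 11² = 121)
d(f, E) = 1 + E² (d(f, E) = E² + 1 = 1 + E²)
r(N) = 65 (r(N) = 1 + 8² = 1 + 64 = 65)
(-79 + 84)² + r(U) = (-79 + 84)² + 65 = 5² + 65 = 25 + 65 = 90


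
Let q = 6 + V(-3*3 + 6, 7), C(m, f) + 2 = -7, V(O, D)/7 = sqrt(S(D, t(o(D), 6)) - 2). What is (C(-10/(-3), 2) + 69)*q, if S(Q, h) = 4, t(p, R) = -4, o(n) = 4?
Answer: 360 + 420*sqrt(2) ≈ 953.97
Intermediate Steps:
V(O, D) = 7*sqrt(2) (V(O, D) = 7*sqrt(4 - 2) = 7*sqrt(2))
C(m, f) = -9 (C(m, f) = -2 - 7 = -9)
q = 6 + 7*sqrt(2) ≈ 15.899
(C(-10/(-3), 2) + 69)*q = (-9 + 69)*(6 + 7*sqrt(2)) = 60*(6 + 7*sqrt(2)) = 360 + 420*sqrt(2)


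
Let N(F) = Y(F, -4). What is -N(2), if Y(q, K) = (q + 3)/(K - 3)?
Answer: 5/7 ≈ 0.71429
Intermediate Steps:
Y(q, K) = (3 + q)/(-3 + K)
N(F) = -3/7 - F/7 (N(F) = (3 + F)/(-3 - 4) = (3 + F)/(-7) = -(3 + F)/7 = -3/7 - F/7)
-N(2) = -(-3/7 - ⅐*2) = -(-3/7 - 2/7) = -1*(-5/7) = 5/7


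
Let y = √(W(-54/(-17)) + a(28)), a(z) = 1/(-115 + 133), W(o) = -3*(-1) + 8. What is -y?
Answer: -√398/6 ≈ -3.3250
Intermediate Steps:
W(o) = 11 (W(o) = 3 + 8 = 11)
a(z) = 1/18
y = √398/6 (y = √(11 + 1/18) = √(199/18) = √398/6 ≈ 3.3250)
-y = -√398/6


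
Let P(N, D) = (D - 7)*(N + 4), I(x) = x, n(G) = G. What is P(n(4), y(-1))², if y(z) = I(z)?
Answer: 4096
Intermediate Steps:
y(z) = z
P(N, D) = (-7 + D)*(4 + N)
P(n(4), y(-1))² = (-28 - 7*4 + 4*(-1) - 1*4)² = (-28 - 28 - 4 - 4)² = (-64)² = 4096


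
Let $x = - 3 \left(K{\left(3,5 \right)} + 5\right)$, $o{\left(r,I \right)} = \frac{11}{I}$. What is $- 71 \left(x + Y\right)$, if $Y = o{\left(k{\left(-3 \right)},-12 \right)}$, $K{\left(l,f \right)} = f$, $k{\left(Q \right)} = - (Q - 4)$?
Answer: $\frac{26341}{12} \approx 2195.1$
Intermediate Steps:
$k{\left(Q \right)} = 4 - Q$ ($k{\left(Q \right)} = - (-4 + Q) = 4 - Q$)
$Y = - \frac{11}{12}$ ($Y = \frac{11}{-12} = 11 \left(- \frac{1}{12}\right) = - \frac{11}{12} \approx -0.91667$)
$x = -30$ ($x = - 3 \left(5 + 5\right) = \left(-3\right) 10 = -30$)
$- 71 \left(x + Y\right) = - 71 \left(-30 - \frac{11}{12}\right) = \left(-71\right) \left(- \frac{371}{12}\right) = \frac{26341}{12}$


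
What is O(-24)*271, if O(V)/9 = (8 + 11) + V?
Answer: -12195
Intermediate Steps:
O(V) = 171 + 9*V (O(V) = 9*((8 + 11) + V) = 9*(19 + V) = 171 + 9*V)
O(-24)*271 = (171 + 9*(-24))*271 = (171 - 216)*271 = -45*271 = -12195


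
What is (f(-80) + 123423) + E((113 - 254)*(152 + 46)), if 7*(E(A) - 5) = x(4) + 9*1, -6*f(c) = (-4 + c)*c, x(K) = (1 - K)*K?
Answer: 856153/7 ≈ 1.2231e+5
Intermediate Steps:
x(K) = K*(1 - K)
f(c) = -c*(-4 + c)/6 (f(c) = -(-4 + c)*c/6 = -c*(-4 + c)/6)
E(A) = 32/7 (E(A) = 5 + (4*(1 - 1*4) + 9*1)/7 = 5 + (4*(1 - 4) + 9)/7 = 5 + (4*(-3) + 9)/7 = 5 + (-12 + 9)/7 = 5 + (⅐)*(-3) = 5 - 3/7 = 32/7)
(f(-80) + 123423) + E((113 - 254)*(152 + 46)) = ((⅙)*(-80)*(4 - 1*(-80)) + 123423) + 32/7 = ((⅙)*(-80)*(4 + 80) + 123423) + 32/7 = ((⅙)*(-80)*84 + 123423) + 32/7 = (-1120 + 123423) + 32/7 = 122303 + 32/7 = 856153/7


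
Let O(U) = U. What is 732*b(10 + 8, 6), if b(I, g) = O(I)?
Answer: 13176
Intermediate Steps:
b(I, g) = I
732*b(10 + 8, 6) = 732*(10 + 8) = 732*18 = 13176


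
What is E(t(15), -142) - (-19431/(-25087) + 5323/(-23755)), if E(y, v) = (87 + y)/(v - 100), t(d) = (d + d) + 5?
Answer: -76045924569/72108943885 ≈ -1.0546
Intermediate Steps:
t(d) = 5 + 2*d (t(d) = 2*d + 5 = 5 + 2*d)
E(y, v) = (87 + y)/(-100 + v)
E(t(15), -142) - (-19431/(-25087) + 5323/(-23755)) = (87 + (5 + 2*15))/(-100 - 142) - (-19431/(-25087) + 5323/(-23755)) = (87 + (5 + 30))/(-242) - (-19431*(-1/25087) + 5323*(-1/23755)) = -(87 + 35)/242 - (19431/25087 - 5323/23755) = -1/242*122 - 1*328045304/595941685 = -61/121 - 328045304/595941685 = -76045924569/72108943885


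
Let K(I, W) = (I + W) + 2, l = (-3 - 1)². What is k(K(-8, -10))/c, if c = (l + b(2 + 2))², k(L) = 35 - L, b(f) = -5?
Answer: 51/121 ≈ 0.42149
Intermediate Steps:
l = 16 (l = (-4)² = 16)
K(I, W) = 2 + I + W
c = 121 (c = (16 - 5)² = 11² = 121)
k(K(-8, -10))/c = (35 - (2 - 8 - 10))/121 = (35 - 1*(-16))*(1/121) = (35 + 16)*(1/121) = 51*(1/121) = 51/121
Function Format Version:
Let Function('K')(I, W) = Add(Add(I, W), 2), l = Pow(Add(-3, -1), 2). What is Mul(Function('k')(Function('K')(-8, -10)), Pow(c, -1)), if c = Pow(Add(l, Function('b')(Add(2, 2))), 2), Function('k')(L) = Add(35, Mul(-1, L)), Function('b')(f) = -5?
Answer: Rational(51, 121) ≈ 0.42149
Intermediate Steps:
l = 16 (l = Pow(-4, 2) = 16)
Function('K')(I, W) = Add(2, I, W)
c = 121 (c = Pow(Add(16, -5), 2) = Pow(11, 2) = 121)
Mul(Function('k')(Function('K')(-8, -10)), Pow(c, -1)) = Mul(Add(35, Mul(-1, Add(2, -8, -10))), Pow(121, -1)) = Mul(Add(35, Mul(-1, -16)), Rational(1, 121)) = Mul(Add(35, 16), Rational(1, 121)) = Mul(51, Rational(1, 121)) = Rational(51, 121)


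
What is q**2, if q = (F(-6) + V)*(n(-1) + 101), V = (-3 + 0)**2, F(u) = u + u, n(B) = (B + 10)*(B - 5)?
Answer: 19881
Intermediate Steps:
n(B) = (-5 + B)*(10 + B) (n(B) = (10 + B)*(-5 + B) = (-5 + B)*(10 + B))
F(u) = 2*u
V = 9 (V = (-3)**2 = 9)
q = -141 (q = (2*(-6) + 9)*((-50 + (-1)**2 + 5*(-1)) + 101) = (-12 + 9)*((-50 + 1 - 5) + 101) = -3*(-54 + 101) = -3*47 = -141)
q**2 = (-141)**2 = 19881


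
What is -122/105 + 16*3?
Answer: 4918/105 ≈ 46.838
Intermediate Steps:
-122/105 + 16*3 = (1/105)*(-122) + 48 = -122/105 + 48 = 4918/105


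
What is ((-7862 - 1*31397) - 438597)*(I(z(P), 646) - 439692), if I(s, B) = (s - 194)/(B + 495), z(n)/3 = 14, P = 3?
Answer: 239734966895744/1141 ≈ 2.1011e+11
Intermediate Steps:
z(n) = 42 (z(n) = 3*14 = 42)
I(s, B) = (-194 + s)/(495 + B)
((-7862 - 1*31397) - 438597)*(I(z(P), 646) - 439692) = ((-7862 - 1*31397) - 438597)*((-194 + 42)/(495 + 646) - 439692) = ((-7862 - 31397) - 438597)*(-152/1141 - 439692) = (-39259 - 438597)*((1/1141)*(-152) - 439692) = -477856*(-152/1141 - 439692) = -477856*(-501688724/1141) = 239734966895744/1141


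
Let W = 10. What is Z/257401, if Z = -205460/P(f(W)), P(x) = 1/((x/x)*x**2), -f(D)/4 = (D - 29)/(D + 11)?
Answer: -1186736960/113513841 ≈ -10.455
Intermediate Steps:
f(D) = -4*(-29 + D)/(11 + D) (f(D) = -4*(D - 29)/(D + 11) = -4*(-29 + D)/(11 + D))
P(x) = x**(-2) (P(x) = 1/(1*x**2) = 1/(x**2) = x**(-2))
Z = -1186736960/441 (Z = -205460*16*(29 - 1*10)**2/(11 + 10)**2 = -205460*16*(29 - 10)**2/441 = -205460/((4*(1/21)*19)**(-2)) = -205460/((76/21)**(-2)) = -205460/441/5776 = -205460*5776/441 = -1186736960/441 ≈ -2.6910e+6)
Z/257401 = -1186736960/441/257401 = -1186736960/441*1/257401 = -1186736960/113513841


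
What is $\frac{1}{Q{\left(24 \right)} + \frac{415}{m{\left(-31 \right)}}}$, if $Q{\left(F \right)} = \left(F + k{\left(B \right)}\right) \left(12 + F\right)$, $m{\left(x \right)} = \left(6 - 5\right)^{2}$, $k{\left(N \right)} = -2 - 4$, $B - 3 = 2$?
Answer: $\frac{1}{1063} \approx 0.00094073$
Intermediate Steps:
$B = 5$ ($B = 3 + 2 = 5$)
$k{\left(N \right)} = -6$ ($k{\left(N \right)} = -2 - 4 = -6$)
$m{\left(x \right)} = 1$ ($m{\left(x \right)} = 1^{2} = 1$)
$Q{\left(F \right)} = \left(-6 + F\right) \left(12 + F\right)$ ($Q{\left(F \right)} = \left(F - 6\right) \left(12 + F\right) = \left(-6 + F\right) \left(12 + F\right)$)
$\frac{1}{Q{\left(24 \right)} + \frac{415}{m{\left(-31 \right)}}} = \frac{1}{\left(-72 + 24^{2} + 6 \cdot 24\right) + \frac{415}{1}} = \frac{1}{\left(-72 + 576 + 144\right) + 415 \cdot 1} = \frac{1}{648 + 415} = \frac{1}{1063}$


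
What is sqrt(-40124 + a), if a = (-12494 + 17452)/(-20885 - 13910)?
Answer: 11*I*sqrt(401470903510)/34795 ≈ 200.31*I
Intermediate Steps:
a = -4958/34795 (a = 4958/(-34795) = 4958*(-1/34795) = -4958/34795 ≈ -0.14249)
sqrt(-40124 + a) = sqrt(-40124 - 4958/34795) = sqrt(-1396119538/34795) = 11*I*sqrt(401470903510)/34795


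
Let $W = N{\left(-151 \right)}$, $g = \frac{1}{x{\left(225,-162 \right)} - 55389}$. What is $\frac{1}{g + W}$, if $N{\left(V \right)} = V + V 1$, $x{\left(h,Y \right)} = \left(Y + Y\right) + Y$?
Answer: $- \frac{55875}{16874251} \approx -0.0033113$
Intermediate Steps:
$x{\left(h,Y \right)} = 3 Y$ ($x{\left(h,Y \right)} = 2 Y + Y = 3 Y$)
$N{\left(V \right)} = 2 V$ ($N{\left(V \right)} = V + V = 2 V$)
$g = - \frac{1}{55875}$ ($g = \frac{1}{3 \left(-162\right) - 55389} = \frac{1}{-486 - 55389} = \frac{1}{-55875} = - \frac{1}{55875} \approx -1.7897 \cdot 10^{-5}$)
$W = -302$ ($W = 2 \left(-151\right) = -302$)
$\frac{1}{g + W} = \frac{1}{- \frac{1}{55875} - 302} = \frac{1}{- \frac{16874251}{55875}} = - \frac{55875}{16874251}$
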